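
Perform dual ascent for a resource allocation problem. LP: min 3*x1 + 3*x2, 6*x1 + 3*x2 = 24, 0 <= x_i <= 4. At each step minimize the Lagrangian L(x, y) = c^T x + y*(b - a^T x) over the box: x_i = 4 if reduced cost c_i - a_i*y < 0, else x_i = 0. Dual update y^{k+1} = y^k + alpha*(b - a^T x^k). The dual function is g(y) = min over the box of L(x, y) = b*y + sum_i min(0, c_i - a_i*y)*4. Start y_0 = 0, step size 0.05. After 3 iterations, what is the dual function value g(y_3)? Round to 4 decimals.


Dual ascent for LP: min 3*x1 + 3*x2, 6*x1 + 3*x2 = 24, 0 <= x_i <= 4
Step 1: y^k = 0.0, reduced costs: (3.0, 3.0)
  x^k = (0.0, 0.0), subgradient = b - a^T x = 24.0
  y^{k+1} = 0.0 + 0.05*24.0 = 1.2
Step 2: y^k = 1.2, reduced costs: (-4.2, -0.6)
  x^k = (4.0, 4.0), subgradient = b - a^T x = -12.0
  y^{k+1} = 1.2 + 0.05*-12.0 = 0.6
Step 3: y^k = 0.6, reduced costs: (-0.6, 1.2)
  x^k = (4.0, 0.0), subgradient = b - a^T x = 0.0
  y^{k+1} = 0.6 + 0.05*0.0 = 0.6
Dual objective at y_3 = 0.6: reduced costs (-0.6, 1.2), box minimizer x = (4.0, 0.0)
g(y_3) = b*y + (c1 - a1*y)*x1 + (c2 - a2*y)*x2 = 24*0.6 + (-0.6)*4.0 + 1.2*0.0 = 14.4 - 2.4 + 0.0 = 12.0


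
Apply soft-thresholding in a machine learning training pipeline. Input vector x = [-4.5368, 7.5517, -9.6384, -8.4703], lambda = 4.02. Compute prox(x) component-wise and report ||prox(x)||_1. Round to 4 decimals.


Soft-thresholding with lambda = 4.02:
prox(-4.5368) = sign(-4.5368)*max(|-4.5368| - 4.02, 0) = -0.5168
prox(7.5517) = sign(7.5517)*max(|7.5517| - 4.02, 0) = 3.5317
prox(-9.6384) = sign(-9.6384)*max(|-9.6384| - 4.02, 0) = -5.6184
prox(-8.4703) = sign(-8.4703)*max(|-8.4703| - 4.02, 0) = -4.4503
prox(x) = [-0.5168, 3.5317, -5.6184, -4.4503]
||prox(x)||_1 = 0.5168 + 3.5317 + 5.6184 + 4.4503 = 14.1172


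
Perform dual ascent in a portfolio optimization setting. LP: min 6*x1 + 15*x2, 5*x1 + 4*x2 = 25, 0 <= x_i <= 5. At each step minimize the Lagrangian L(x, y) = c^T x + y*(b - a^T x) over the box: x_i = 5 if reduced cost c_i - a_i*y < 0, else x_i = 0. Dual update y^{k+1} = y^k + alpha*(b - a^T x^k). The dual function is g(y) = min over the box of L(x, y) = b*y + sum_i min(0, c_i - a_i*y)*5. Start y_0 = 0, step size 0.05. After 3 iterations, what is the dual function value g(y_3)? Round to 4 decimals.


Dual ascent for LP: min 6*x1 + 15*x2, 5*x1 + 4*x2 = 25, 0 <= x_i <= 5
Step 1: y^k = 0.0, reduced costs: (6.0, 15.0)
  x^k = (0.0, 0.0), subgradient = b - a^T x = 25.0
  y^{k+1} = 0.0 + 0.05*25.0 = 1.25
Step 2: y^k = 1.25, reduced costs: (-0.25, 10.0)
  x^k = (5.0, 0.0), subgradient = b - a^T x = 0.0
  y^{k+1} = 1.25 + 0.05*0.0 = 1.25
Step 3: y^k = 1.25, reduced costs: (-0.25, 10.0)
  x^k = (5.0, 0.0), subgradient = b - a^T x = 0.0
  y^{k+1} = 1.25 + 0.05*0.0 = 1.25
Dual objective at y_3 = 1.25: reduced costs (-0.25, 10.0), box minimizer x = (5.0, 0.0)
g(y_3) = b*y + (c1 - a1*y)*x1 + (c2 - a2*y)*x2 = 25*1.25 + (-0.25)*5.0 + 10.0*0.0 = 31.25 - 1.25 + 0.0 = 30.0


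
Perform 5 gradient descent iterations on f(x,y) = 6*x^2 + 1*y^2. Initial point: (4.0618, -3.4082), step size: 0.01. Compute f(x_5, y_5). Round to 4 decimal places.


Gradient descent on f(x,y) = 6*x^2 + 1*y^2.
Starting point: (4.0618, -3.4082), alpha = 0.01
Step 1: grad_x = 2*6*4.0618 = 48.7416, grad_y = 2*1*-3.4082 = -6.8164
  x_1 = 4.0618 - 0.01*48.7416 = 3.5744
  y_1 = -3.4082 - 0.01*-6.8164 = -3.34
Step 2: grad_x = 2*6*3.5744 = 42.8926, grad_y = 2*1*-3.34 = -6.6801
  x_2 = 3.5744 - 0.01*42.8926 = 3.1455
  y_2 = -3.34 - 0.01*-6.6801 = -3.2732
Step 3: grad_x = 2*6*3.1455 = 37.7455, grad_y = 2*1*-3.2732 = -6.5465
  x_3 = 3.1455 - 0.01*37.7455 = 2.768
  y_3 = -3.2732 - 0.01*-6.5465 = -3.2078
Step 4: grad_x = 2*6*2.768 = 33.216, grad_y = 2*1*-3.2078 = -6.4155
  x_4 = 2.768 - 0.01*33.216 = 2.4358
  y_4 = -3.2078 - 0.01*-6.4155 = -3.1436
Step 5: grad_x = 2*6*2.4358 = 29.2301, grad_y = 2*1*-3.1436 = -6.2872
  x_5 = 2.4358 - 0.01*29.2301 = 2.1435
  y_5 = -3.1436 - 0.01*-6.2872 = -3.0807
f(2.1435, -3.0807) = 6*2.1435^2 + 1*(-3.0807)^2 = 37.0596


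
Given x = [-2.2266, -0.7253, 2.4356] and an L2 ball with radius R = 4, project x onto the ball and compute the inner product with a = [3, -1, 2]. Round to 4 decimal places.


Step 1: Compute ||x|| (intermediates to 6 decimals).
||x|| = sqrt((-2.2266)^2 + (-0.7253)^2 + 2.4356^2) = 3.378751
Step 2: Project.
Since ||x|| <= R, proj = x (no scaling needed).
proj(x) = [-2.2266, -0.7253, 2.4356]
Step 3: Dot product.
a^T * proj(x) = 3*(-2.2266) - 1*(-0.7253) + 2*2.4356 = -1.0833


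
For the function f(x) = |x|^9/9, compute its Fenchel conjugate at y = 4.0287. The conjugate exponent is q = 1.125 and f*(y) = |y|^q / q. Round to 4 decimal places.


The conjugate exponent q satisfies 1/p + 1/q = 1.
p = 9, so q = 9/(9 - 1) = 1.125
|y|^q = 4.0287^1.125 = 4.7952
f*(4.0287) = 4.7952 / 1.125 = 4.2624


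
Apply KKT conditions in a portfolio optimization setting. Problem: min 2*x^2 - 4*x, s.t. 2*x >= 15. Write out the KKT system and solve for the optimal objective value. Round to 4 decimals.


Step 1: Try lambda = 0 (constraint inactive).
x_unc = 4/(2*2) = 1.0
Check: 2*1.0 = 2.0 < 15 -- violated!
Step 2: Constraint must be active: 2*x = 15
x* = 15/2 = 7.5
lambda = (2*2*7.5 - 4)/2 = 13.0
Step 3: Compute optimal value.
f(x*) = 2*7.5^2 - 4*7.5 = 82.5


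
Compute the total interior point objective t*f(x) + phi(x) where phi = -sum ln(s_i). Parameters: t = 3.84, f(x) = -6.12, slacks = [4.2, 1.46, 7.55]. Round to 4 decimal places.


Step 1: Compute log-barrier.
ln values: [1.4351, 0.3784, 2.0215]
phi = -(1.4351 + 0.3784 + 2.0215) = -3.8351
Step 2: Compute augmented objective.
t*f(x) = 3.84*-6.12 = -23.5008
Total = -23.5008 - 3.8351 = -27.3359


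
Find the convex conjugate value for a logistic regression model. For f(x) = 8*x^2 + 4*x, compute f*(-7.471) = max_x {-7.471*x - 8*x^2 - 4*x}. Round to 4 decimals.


f*(y) = sup_x {y*x - a*x^2 - b*x} = sup_x {(y-b)*x - a*x^2}
FOC: (y - b) - 2a*x = 0 => x* = (y - b)/(2a)
x* = (-7.471 - 4)/(2*8) = -0.7169
f*(-7.471) = (y-b)^2/(4a) = (-7.471 - 4)^2/(4*8)
= 131.5838/32 = 4.112


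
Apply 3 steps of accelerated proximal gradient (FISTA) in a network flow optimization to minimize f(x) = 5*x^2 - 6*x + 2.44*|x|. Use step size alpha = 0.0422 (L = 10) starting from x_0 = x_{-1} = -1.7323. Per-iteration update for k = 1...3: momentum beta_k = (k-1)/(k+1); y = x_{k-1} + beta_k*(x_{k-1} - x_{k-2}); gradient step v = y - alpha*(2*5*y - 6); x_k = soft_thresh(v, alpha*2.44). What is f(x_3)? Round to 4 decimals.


FISTA on f(x) = 5*x^2 - 6*x + 2.44*|x|
L = 10, alpha = 0.0422
Iteration 1: beta = 0.0, y = -1.7323 + 0.0*(-1.7323 + 1.7323) = -1.7323
  grad(y) = -23.323, v = y - alpha*grad = -0.7481
  prox(v) = soft_thresh(-0.7481, 0.103) = -0.6451
Iteration 2: beta = 0.3333, y = -0.6451 + 0.3333*(-0.6451 + 1.7323) = -0.2827
  grad(y) = -8.827, v = y - alpha*grad = 0.0898
  prox(v) = soft_thresh(0.0898, 0.103) = 0.0
Iteration 3: beta = 0.5, y = 0.0 + 0.5*(0.0 + 0.6451) = 0.3226
  grad(y) = -2.7745, v = y - alpha*grad = 0.4396
  prox(v) = soft_thresh(0.4396, 0.103) = 0.3367
f(x_3) = 5*0.3367^2 - 6*0.3367 + 2.44*|0.3367| = -0.6318


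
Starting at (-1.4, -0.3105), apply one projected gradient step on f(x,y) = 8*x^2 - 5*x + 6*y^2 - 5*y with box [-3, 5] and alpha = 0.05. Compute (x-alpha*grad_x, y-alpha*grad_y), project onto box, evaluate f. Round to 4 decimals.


Step 1: Compute gradient at (-1.4, -0.3105).
grad_x = 2*8*-1.4 - 5 = -27.4
grad_y = 2*6*-0.3105 - 5 = -8.726
Step 2: Gradient step.
x_raw = -1.4 - 0.05*-27.4 = -0.03
y_raw = -0.3105 - 0.05*-8.726 = 0.1258
Step 3: Project onto [-3, 5].
x_proj = clip(-0.03) = -0.03
y_proj = clip(0.1258) = 0.1258
Step 4: Evaluate f.
f(-0.03, 0.1258) = -0.3768


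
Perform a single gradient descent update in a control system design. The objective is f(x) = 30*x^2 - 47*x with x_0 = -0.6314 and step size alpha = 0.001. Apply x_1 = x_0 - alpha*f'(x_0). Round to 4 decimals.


We compute the gradient at x_0 and apply the update.
f'(x) = 60*x - 47
f'(-0.6314) = 60*-0.6314 - 47 = -84.884
x_1 = -0.6314 - 0.001*-84.884 = -0.5465


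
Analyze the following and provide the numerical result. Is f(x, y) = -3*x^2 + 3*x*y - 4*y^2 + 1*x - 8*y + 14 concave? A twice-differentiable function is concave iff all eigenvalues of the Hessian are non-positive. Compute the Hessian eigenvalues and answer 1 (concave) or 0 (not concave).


The Hessian of f(x,y) = -3*x^2 + 3*x*y - 4*y^2 + 1*x - 8*y + 14 is:
H = [[-6, 3], [3, -8]]
Trace = -6 - 8 = -14
Determinant = -6*-8 - (3)^2 = 39
Discriminant = (-14)^2 - 4*39 = 40.0
Eigenvalues: lambda_1 = -10.1623, lambda_2 = -3.8377
The function is concave.

1


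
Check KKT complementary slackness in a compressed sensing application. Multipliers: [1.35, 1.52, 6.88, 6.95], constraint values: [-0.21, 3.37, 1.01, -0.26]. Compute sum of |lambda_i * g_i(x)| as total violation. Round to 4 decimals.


KKT complementary slackness check:
lambda_1 * g_1 = 1.35 * -0.21 = -0.2835
lambda_2 * g_2 = 1.52 * 3.37 = 5.1224
lambda_3 * g_3 = 6.88 * 1.01 = 6.9488
lambda_4 * g_4 = 6.95 * -0.26 = -1.807
Total violation = 0.2835 + 5.1224 + 6.9488 + 1.807 = 14.1617


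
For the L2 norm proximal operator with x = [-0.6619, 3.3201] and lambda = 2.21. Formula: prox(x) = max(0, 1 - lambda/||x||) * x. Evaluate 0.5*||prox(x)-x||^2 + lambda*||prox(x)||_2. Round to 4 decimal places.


Step 1: Compute ||x||.
||x|| = 3.3854
Step 2: Compute scaling factor.
scale = max(0, 1 - 2.21/3.3854) = 0.3472
Step 3: prox(x) = [-0.2298, 1.1528]
||prox(x)|| = 1.1754
Step 4: Proximal objective.
0.5*||prox-x||^2 = 2.4421
lambda*||prox|| = 2.5976
Total = 5.0398


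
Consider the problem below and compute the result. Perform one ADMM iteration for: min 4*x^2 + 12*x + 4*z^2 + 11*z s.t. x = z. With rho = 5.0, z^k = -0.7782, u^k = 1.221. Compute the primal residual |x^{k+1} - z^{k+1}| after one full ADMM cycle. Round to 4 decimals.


ADMM iteration with rho = 5.0, z^k = -0.7782, u^k = 1.221
Step 1: x-update.
Minimize 4*x^2 + 12*x + (5.0/2)*(x + 0.7782 + 1.221)^2
FOC: (2*4 + 5.0)*x = -12 + 5.0*(-0.7782 - 1.221)
x^{k+1} = -1.692
Step 2: z-update.
Minimize 4*z^2 + 11*z + (5.0/2)*(-1.692 - z + 1.221)^2
FOC: (2*4 + 5.0)*z = -11 + 5.0*(-1.692 + 1.221)
z^{k+1} = -1.0273
Step 3: u-update.
u^{k+1} = 1.221 - 1.692 + 1.0273 = 0.5563
Step 4: Primal residual = |-1.692 + 1.0273| = 0.6647


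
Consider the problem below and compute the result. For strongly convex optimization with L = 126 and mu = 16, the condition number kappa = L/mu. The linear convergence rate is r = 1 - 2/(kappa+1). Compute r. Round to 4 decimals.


Step 1: Compute the condition number.
kappa = L/mu = 126/16 = 7.875
Step 2: Compute the convergence rate.
r = 1 - 2/(kappa + 1) = 1 - 2*mu/(L + mu) = (L - mu)/(L + mu) = 110/142 = 0.7746


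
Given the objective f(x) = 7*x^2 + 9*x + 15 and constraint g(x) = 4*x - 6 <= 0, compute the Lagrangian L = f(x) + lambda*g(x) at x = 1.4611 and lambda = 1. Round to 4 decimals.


Step 1: Evaluate f(x).
f(1.4611) = 7*1.4611^2 + 9*1.4611 + 15 = 43.0936
Step 2: Evaluate g(x).
g(1.4611) = 4*1.4611 - 6 = -0.1556
Step 3: Compute Lagrangian.
L = 43.0936 + 1*-0.1556 = 42.938


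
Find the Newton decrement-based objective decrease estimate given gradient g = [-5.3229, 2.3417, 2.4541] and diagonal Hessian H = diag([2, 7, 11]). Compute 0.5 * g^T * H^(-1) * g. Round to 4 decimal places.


Step 1: H is diagonal, so H^(-1) * g = [-2.6615, 0.3345, 0.2231].
Step 2: g^T H^(-1) g = sum_i g_i^2 / H_ii
  = (-5.3229)^2/2 + (2.3417)^2/7 + (2.4541)^2/11
  = 14.1666 + 0.7834 + 0.5475 = 15.4975
Step 3: Objective decrease = 0.5 * g^T H^(-1) g = 7.7488


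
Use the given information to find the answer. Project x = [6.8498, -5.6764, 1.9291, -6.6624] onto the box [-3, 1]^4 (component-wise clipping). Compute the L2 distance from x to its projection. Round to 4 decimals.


Project each component onto [-3, 1].
clip(6.8498) = 1.0, clip(-5.6764) = -3.0, clip(1.9291) = 1.0, clip(-6.6624) = -3.0
Projection = [1.0, -3.0, 1.0, -3.0]
Squared diffs: [34.2202, 7.1631, 0.8632, 13.4132]
Distance = sqrt(55.6597) = 7.4605


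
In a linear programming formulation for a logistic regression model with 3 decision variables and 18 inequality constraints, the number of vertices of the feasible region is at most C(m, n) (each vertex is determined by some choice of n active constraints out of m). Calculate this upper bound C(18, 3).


Each vertex corresponds to some choice of n active constraints out of m, so the number of vertices is at most C(m, n) = m! / (n!(m-n)!).
m = 18, n = 3
Numerator: 18 * 17 * 16
Denominator: 3! = 6
C(18, 3) = 816


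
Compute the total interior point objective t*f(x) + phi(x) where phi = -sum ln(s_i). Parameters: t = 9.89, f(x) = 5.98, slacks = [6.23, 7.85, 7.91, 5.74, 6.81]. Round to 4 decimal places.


Step 1: Compute log-barrier.
ln values: [1.8294, 2.0605, 2.0681, 1.7475, 1.9184]
phi = -(1.8294 + 2.0605 + 2.0681 + 1.7475 + 1.9184) = -9.6239
Step 2: Compute augmented objective.
t*f(x) = 9.89*5.98 = 59.1422
Total = 59.1422 - 9.6239 = 49.5183


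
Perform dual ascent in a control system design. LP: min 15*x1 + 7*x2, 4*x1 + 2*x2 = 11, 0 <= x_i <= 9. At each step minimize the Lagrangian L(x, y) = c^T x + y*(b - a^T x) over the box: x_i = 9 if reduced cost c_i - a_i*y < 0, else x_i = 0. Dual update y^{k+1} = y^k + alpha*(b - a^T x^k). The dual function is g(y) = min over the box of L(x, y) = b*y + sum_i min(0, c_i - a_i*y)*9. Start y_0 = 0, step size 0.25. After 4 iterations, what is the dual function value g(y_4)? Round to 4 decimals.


Dual ascent for LP: min 15*x1 + 7*x2, 4*x1 + 2*x2 = 11, 0 <= x_i <= 9
Step 1: y^k = 0.0, reduced costs: (15.0, 7.0)
  x^k = (0.0, 0.0), subgradient = b - a^T x = 11.0
  y^{k+1} = 0.0 + 0.25*11.0 = 2.75
Step 2: y^k = 2.75, reduced costs: (4.0, 1.5)
  x^k = (0.0, 0.0), subgradient = b - a^T x = 11.0
  y^{k+1} = 2.75 + 0.25*11.0 = 5.5
Step 3: y^k = 5.5, reduced costs: (-7.0, -4.0)
  x^k = (9.0, 9.0), subgradient = b - a^T x = -43.0
  y^{k+1} = 5.5 + 0.25*-43.0 = -5.25
Step 4: y^k = -5.25, reduced costs: (36.0, 17.5)
  x^k = (0.0, 0.0), subgradient = b - a^T x = 11.0
  y^{k+1} = -5.25 + 0.25*11.0 = -2.5
Dual objective at y_4 = -2.5: reduced costs (25.0, 12.0), box minimizer x = (0.0, 0.0)
g(y_4) = b*y + (c1 - a1*y)*x1 + (c2 - a2*y)*x2 = 11*(-2.5) + 25.0*0.0 + 12.0*0.0 = -27.5 + 0.0 + 0.0 = -27.5


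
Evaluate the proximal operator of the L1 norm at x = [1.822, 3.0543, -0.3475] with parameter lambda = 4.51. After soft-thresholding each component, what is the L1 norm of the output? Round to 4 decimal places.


Soft-thresholding with lambda = 4.51:
prox(1.822) = sign(1.822)*max(|1.822| - 4.51, 0) = 0.0
prox(3.0543) = sign(3.0543)*max(|3.0543| - 4.51, 0) = 0.0
prox(-0.3475) = sign(-0.3475)*max(|-0.3475| - 4.51, 0) = 0.0
prox(x) = [0.0, 0.0, 0.0]
||prox(x)||_1 = 0.0 + 0.0 + 0.0 = 0.0


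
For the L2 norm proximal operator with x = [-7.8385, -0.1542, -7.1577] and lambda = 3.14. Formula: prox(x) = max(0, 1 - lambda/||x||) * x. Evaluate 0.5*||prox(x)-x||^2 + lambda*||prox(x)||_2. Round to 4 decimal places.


Step 1: Compute ||x||.
||x|| = 10.616
Step 2: Compute scaling factor.
scale = max(0, 1 - 3.14/10.616) = 0.7042
Step 3: prox(x) = [-5.52, -0.1086, -5.0406]
||prox(x)|| = 7.476
Step 4: Proximal objective.
0.5*||prox-x||^2 = 4.9298
lambda*||prox|| = 23.4746
Total = 28.4043


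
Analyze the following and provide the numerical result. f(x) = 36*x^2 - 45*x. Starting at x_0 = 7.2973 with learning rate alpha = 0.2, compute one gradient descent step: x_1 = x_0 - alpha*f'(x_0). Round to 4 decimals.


We compute the gradient at x_0 and apply the update.
f'(x) = 72*x - 45
f'(7.2973) = 72*7.2973 - 45 = 480.4056
x_1 = 7.2973 - 0.2*480.4056 = -88.7838


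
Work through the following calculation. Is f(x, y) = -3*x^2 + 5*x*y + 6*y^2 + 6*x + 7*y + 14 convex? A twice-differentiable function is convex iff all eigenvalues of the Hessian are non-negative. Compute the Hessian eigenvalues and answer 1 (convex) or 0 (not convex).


The Hessian of f(x,y) = -3*x^2 + 5*x*y + 6*y^2 + 6*x + 7*y + 14 is:
H = [[-6, 5], [5, 12]]
Trace = -6 + 12 = 6
Determinant = -6*12 - (5)^2 = -97
Discriminant = (6)^2 - 4*-97 = 424.0
Eigenvalues: lambda_1 = -7.2956, lambda_2 = 13.2956
The function is not convex.

0


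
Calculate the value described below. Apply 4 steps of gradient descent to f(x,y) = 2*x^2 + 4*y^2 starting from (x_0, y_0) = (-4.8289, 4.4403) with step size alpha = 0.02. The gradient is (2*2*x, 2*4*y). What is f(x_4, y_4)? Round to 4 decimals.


Gradient descent on f(x,y) = 2*x^2 + 4*y^2.
Starting point: (-4.8289, 4.4403), alpha = 0.02
Step 1: grad_x = 2*2*-4.8289 = -19.3156, grad_y = 2*4*4.4403 = 35.5224
  x_1 = -4.8289 - 0.02*-19.3156 = -4.4426
  y_1 = 4.4403 - 0.02*35.5224 = 3.7299
Step 2: grad_x = 2*2*-4.4426 = -17.7704, grad_y = 2*4*3.7299 = 29.8388
  x_2 = -4.4426 - 0.02*-17.7704 = -4.0872
  y_2 = 3.7299 - 0.02*29.8388 = 3.1331
Step 3: grad_x = 2*2*-4.0872 = -16.3487, grad_y = 2*4*3.1331 = 25.0646
  x_3 = -4.0872 - 0.02*-16.3487 = -3.7602
  y_3 = 3.1331 - 0.02*25.0646 = 2.6318
Step 4: grad_x = 2*2*-3.7602 = -15.0408, grad_y = 2*4*2.6318 = 21.0543
  x_4 = -3.7602 - 0.02*-15.0408 = -3.4594
  y_4 = 2.6318 - 0.02*21.0543 = 2.2107
f(-3.4594, 2.2107) = 2*(-3.4594)^2 + 4*2.2107^2 = 43.4835


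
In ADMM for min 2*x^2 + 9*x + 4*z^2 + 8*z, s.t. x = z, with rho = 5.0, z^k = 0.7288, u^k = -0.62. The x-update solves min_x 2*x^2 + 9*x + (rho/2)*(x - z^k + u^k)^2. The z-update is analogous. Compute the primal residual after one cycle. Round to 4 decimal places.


ADMM iteration with rho = 5.0, z^k = 0.7288, u^k = -0.62
Step 1: x-update.
Minimize 2*x^2 + 9*x + (5.0/2)*(x - 0.7288 - 0.62)^2
FOC: (2*2 + 5.0)*x = -9 + 5.0*(0.7288 + 0.62)
x^{k+1} = -0.2507
Step 2: z-update.
Minimize 4*z^2 + 8*z + (5.0/2)*(-0.2507 - z - 0.62)^2
FOC: (2*4 + 5.0)*z = -8 + 5.0*(-0.2507 - 0.62)
z^{k+1} = -0.9503
Step 3: u-update.
u^{k+1} = -0.62 - 0.2507 + 0.9503 = 0.0796
Step 4: Primal residual = |-0.2507 + 0.9503| = 0.6996


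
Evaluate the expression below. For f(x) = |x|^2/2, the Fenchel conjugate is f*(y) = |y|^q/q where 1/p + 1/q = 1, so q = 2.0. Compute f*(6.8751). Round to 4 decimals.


The conjugate exponent q satisfies 1/p + 1/q = 1.
p = 2, so q = 2/(2 - 1) = 2.0
|y|^q = 6.8751^2.0 = 47.267
f*(6.8751) = 47.267 / 2.0 = 23.6335


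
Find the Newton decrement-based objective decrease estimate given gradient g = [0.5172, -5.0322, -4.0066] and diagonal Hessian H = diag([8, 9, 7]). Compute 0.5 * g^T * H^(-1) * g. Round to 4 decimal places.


Step 1: H is diagonal, so H^(-1) * g = [0.0647, -0.5591, -0.5724].
Step 2: g^T H^(-1) g = sum_i g_i^2 / H_ii
  = (0.5172)^2/8 + (-5.0322)^2/9 + (-4.0066)^2/7
  = 0.0334 + 2.8137 + 2.2933 = 5.1404
Step 3: Objective decrease = 0.5 * g^T H^(-1) g = 2.5702


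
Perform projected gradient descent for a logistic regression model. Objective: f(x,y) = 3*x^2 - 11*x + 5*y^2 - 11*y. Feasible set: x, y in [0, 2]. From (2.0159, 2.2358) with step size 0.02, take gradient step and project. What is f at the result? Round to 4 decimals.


Step 1: Compute gradient at (2.0159, 2.2358).
grad_x = 2*3*2.0159 - 11 = 1.0954
grad_y = 2*5*2.2358 - 11 = 11.358
Step 2: Gradient step.
x_raw = 2.0159 - 0.02*1.0954 = 1.994
y_raw = 2.2358 - 0.02*11.358 = 2.0086
Step 3: Project onto [0, 2].
x_proj = clip(1.994) = 1.994
y_proj = clip(2.0086) = 2.0
Step 4: Evaluate f.
f(1.994, 2.0) = -12.0059


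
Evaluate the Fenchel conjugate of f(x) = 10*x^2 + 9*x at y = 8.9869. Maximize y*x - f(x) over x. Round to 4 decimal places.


f*(y) = sup_x {y*x - a*x^2 - b*x} = sup_x {(y-b)*x - a*x^2}
FOC: (y - b) - 2a*x = 0 => x* = (y - b)/(2a)
x* = (8.9869 - 9)/(2*10) = -0.0007
f*(8.9869) = (y-b)^2/(4a) = (8.9869 - 9)^2/(4*10)
= 0.0002/40 = 0.0


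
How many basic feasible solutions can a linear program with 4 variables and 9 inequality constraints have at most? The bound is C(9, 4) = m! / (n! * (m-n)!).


Each vertex corresponds to some choice of n active constraints out of m, so the number of vertices is at most C(m, n) = m! / (n!(m-n)!).
m = 9, n = 4
Numerator: 9 * 8 * 7 * 6
Denominator: 4! = 24
C(9, 4) = 126


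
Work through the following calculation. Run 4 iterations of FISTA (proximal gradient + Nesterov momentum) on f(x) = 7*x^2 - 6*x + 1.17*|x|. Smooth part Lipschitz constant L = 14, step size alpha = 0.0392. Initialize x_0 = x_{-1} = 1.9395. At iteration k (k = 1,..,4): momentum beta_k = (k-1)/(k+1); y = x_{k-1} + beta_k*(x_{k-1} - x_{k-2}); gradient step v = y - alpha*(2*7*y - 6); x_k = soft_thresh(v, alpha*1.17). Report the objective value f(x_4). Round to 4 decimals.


FISTA on f(x) = 7*x^2 - 6*x + 1.17*|x|
L = 14, alpha = 0.0392
Iteration 1: beta = 0.0, y = 1.9395 + 0.0*(1.9395 - 1.9395) = 1.9395
  grad(y) = 21.153, v = y - alpha*grad = 1.1103
  prox(v) = soft_thresh(1.1103, 0.0459) = 1.0644
Iteration 2: beta = 0.3333, y = 1.0644 + 0.3333*(1.0644 - 1.9395) = 0.7728
  grad(y) = 4.8185, v = y - alpha*grad = 0.5839
  prox(v) = soft_thresh(0.5839, 0.0459) = 0.538
Iteration 3: beta = 0.5, y = 0.538 + 0.5*(0.538 - 1.0644) = 0.2748
  grad(y) = -2.153, v = y - alpha*grad = 0.3592
  prox(v) = soft_thresh(0.3592, 0.0459) = 0.3133
Iteration 4: beta = 0.6, y = 0.3133 + 0.6*(0.3133 - 0.538) = 0.1785
  grad(y) = -3.5009, v = y - alpha*grad = 0.3157
  prox(v) = soft_thresh(0.3157, 0.0459) = 0.2699
f(x_4) = 7*0.2699^2 - 6*0.2699 + 1.17*|0.2699| = -0.7937


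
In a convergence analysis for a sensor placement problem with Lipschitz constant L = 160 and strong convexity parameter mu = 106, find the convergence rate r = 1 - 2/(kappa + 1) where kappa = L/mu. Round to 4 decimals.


Step 1: Compute the condition number.
kappa = L/mu = 160/106 = 1.5094
Step 2: Compute the convergence rate.
r = 1 - 2/(kappa + 1) = 1 - 2*mu/(L + mu) = (L - mu)/(L + mu) = 54/266 = 0.203


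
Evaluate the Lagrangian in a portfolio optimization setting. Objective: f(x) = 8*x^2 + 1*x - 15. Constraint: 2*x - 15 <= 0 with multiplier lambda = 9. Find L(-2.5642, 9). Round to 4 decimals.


Step 1: Evaluate f(x).
f(-2.5642) = 8*(-2.5642)^2 + 1*(-2.5642) - 15 = 35.0368
Step 2: Evaluate g(x).
g(-2.5642) = 2*-2.5642 - 15 = -20.1284
Step 3: Compute Lagrangian.
L = 35.0368 + 9*-20.1284 = -146.1188


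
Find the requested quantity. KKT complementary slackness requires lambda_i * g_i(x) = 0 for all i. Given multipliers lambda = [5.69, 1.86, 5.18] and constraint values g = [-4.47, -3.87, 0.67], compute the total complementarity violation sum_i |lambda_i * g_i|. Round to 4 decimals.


KKT complementary slackness check:
lambda_1 * g_1 = 5.69 * -4.47 = -25.4343
lambda_2 * g_2 = 1.86 * -3.87 = -7.1982
lambda_3 * g_3 = 5.18 * 0.67 = 3.4706
Total violation = 25.4343 + 7.1982 + 3.4706 = 36.1031


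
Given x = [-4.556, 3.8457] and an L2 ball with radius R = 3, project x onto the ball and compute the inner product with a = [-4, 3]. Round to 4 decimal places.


Step 1: Compute ||x|| (intermediates to 6 decimals).
||x|| = sqrt((-4.556)^2 + 3.8457^2) = 5.962092
Step 2: Project.
Since ||x|| > R, scale = R/||x|| = 3/5.962092 = 0.503179, proj(x) = scale * x
proj(x) = [-2.292484, 1.935075]
Step 3: Dot product.
a^T * proj(x) = -4*(-2.292484) + 3*1.935075 = 14.9752


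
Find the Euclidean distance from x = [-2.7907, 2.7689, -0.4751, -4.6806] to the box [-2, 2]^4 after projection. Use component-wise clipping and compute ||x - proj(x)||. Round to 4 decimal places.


Project each component onto [-2, 2].
clip(-2.7907) = -2.0, clip(2.7689) = 2.0, clip(-0.4751) = -0.4751, clip(-4.6806) = -2.0
Projection = [-2.0, 2.0, -0.4751, -2.0]
Squared diffs: [0.6252, 0.5912, 0.0, 7.1856]
Distance = sqrt(8.402) = 2.8986


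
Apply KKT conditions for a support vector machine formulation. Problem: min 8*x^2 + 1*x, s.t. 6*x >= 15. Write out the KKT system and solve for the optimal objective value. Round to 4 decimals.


Step 1: Try lambda = 0 (constraint inactive).
x_unc = -1/(2*8) = -0.0625
Check: 6*-0.0625 = -0.375 < 15 -- violated!
Step 2: Constraint must be active: 6*x = 15
x* = 15/6 = 2.5
lambda = (2*8*2.5 + 1)/6 = 6.8333
Step 3: Compute optimal value.
f(x*) = 8*2.5^2 + 1*2.5 = 52.5


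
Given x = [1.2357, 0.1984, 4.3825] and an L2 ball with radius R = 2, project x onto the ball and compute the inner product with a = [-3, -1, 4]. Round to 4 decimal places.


Step 1: Compute ||x|| (intermediates to 6 decimals).
||x|| = sqrt(1.2357^2 + 0.1984^2 + 4.3825^2) = 4.557699
Step 2: Project.
Since ||x|| > R, scale = R/||x|| = 2/4.557699 = 0.438818, proj(x) = scale * x
proj(x) = [0.542247, 0.087061, 1.92312]
Step 3: Dot product.
a^T * proj(x) = -3*0.542247 - 1*0.087061 + 4*1.92312 = 5.9787


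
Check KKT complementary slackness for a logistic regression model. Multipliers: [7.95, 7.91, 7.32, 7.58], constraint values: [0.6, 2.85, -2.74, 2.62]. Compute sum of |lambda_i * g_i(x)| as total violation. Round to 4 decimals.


KKT complementary slackness check:
lambda_1 * g_1 = 7.95 * 0.6 = 4.77
lambda_2 * g_2 = 7.91 * 2.85 = 22.5435
lambda_3 * g_3 = 7.32 * -2.74 = -20.0568
lambda_4 * g_4 = 7.58 * 2.62 = 19.8596
Total violation = 4.77 + 22.5435 + 20.0568 + 19.8596 = 67.2299


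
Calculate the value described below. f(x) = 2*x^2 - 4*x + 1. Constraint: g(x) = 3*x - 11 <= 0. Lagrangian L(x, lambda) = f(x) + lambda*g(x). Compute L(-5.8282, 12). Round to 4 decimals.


Step 1: Evaluate f(x).
f(-5.8282) = 2*(-5.8282)^2 - 4*(-5.8282) + 1 = 92.2486
Step 2: Evaluate g(x).
g(-5.8282) = 3*-5.8282 - 11 = -28.4846
Step 3: Compute Lagrangian.
L = 92.2486 + 12*-28.4846 = -249.5666


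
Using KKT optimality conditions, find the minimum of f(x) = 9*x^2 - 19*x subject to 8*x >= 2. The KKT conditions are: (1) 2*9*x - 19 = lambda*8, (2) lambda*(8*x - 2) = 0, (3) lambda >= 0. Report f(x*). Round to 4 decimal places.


Step 1: Try lambda = 0 (constraint inactive).
Stationarity: 2*9*x - 19 = 0
x* = 19/(2*9) = 19/18 = 1.0556 (rounded; the exact value 19/18 is used below)
Check constraint: 8*1.0556 = 8.4448 >= 2 -- satisfied.
Step 2: Compute optimal value.
f(x*) = 9*(19/18)^2 - 19*(19/18) = -10.0278


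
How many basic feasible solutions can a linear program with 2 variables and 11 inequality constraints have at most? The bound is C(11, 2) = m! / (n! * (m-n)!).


Each vertex corresponds to some choice of n active constraints out of m, so the number of vertices is at most C(m, n) = m! / (n!(m-n)!).
m = 11, n = 2
Numerator: 11 * 10
Denominator: 2! = 2
C(11, 2) = 55


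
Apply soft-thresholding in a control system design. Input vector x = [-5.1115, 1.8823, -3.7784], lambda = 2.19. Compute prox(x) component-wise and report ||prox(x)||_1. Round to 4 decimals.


Soft-thresholding with lambda = 2.19:
prox(-5.1115) = sign(-5.1115)*max(|-5.1115| - 2.19, 0) = -2.9215
prox(1.8823) = sign(1.8823)*max(|1.8823| - 2.19, 0) = 0.0
prox(-3.7784) = sign(-3.7784)*max(|-3.7784| - 2.19, 0) = -1.5884
prox(x) = [-2.9215, 0.0, -1.5884]
||prox(x)||_1 = 2.9215 + 0.0 + 1.5884 = 4.5099


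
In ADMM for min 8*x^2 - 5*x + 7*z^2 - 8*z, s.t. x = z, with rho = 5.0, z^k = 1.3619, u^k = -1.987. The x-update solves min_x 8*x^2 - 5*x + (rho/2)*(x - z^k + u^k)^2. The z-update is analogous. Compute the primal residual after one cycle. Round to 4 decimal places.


ADMM iteration with rho = 5.0, z^k = 1.3619, u^k = -1.987
Step 1: x-update.
Minimize 8*x^2 - 5*x + (5.0/2)*(x - 1.3619 - 1.987)^2
FOC: (2*8 + 5.0)*x = 5 + 5.0*(1.3619 + 1.987)
x^{k+1} = 1.0355
Step 2: z-update.
Minimize 7*z^2 - 8*z + (5.0/2)*(1.0355 - z - 1.987)^2
FOC: (2*7 + 5.0)*z = 8 + 5.0*(1.0355 - 1.987)
z^{k+1} = 0.1706
Step 3: u-update.
u^{k+1} = -1.987 + 1.0355 - 0.1706 = -1.1222
Step 4: Primal residual = |1.0355 - 0.1706| = 0.8648


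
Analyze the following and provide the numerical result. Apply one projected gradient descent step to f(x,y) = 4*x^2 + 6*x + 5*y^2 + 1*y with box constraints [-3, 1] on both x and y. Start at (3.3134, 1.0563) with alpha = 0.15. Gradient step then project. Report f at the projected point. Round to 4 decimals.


Step 1: Compute gradient at (3.3134, 1.0563).
grad_x = 2*4*3.3134 + 6 = 32.5072
grad_y = 2*5*1.0563 + 1 = 11.563
Step 2: Gradient step.
x_raw = 3.3134 - 0.15*32.5072 = -1.5627
y_raw = 1.0563 - 0.15*11.563 = -0.6782
Step 3: Project onto [-3, 1].
x_proj = clip(-1.5627) = -1.5627
y_proj = clip(-0.6782) = -0.6782
Step 4: Evaluate f.
f(-1.5627, -0.6782) = 2.0131


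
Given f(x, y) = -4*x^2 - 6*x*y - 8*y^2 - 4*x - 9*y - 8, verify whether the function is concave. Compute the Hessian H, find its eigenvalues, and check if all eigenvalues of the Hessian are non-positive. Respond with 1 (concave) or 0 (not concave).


The Hessian of f(x,y) = -4*x^2 - 6*x*y - 8*y^2 - 4*x - 9*y - 8 is:
H = [[-8, -6], [-6, -16]]
Trace = -8 - 16 = -24
Determinant = -8*-16 - (-6)^2 = 92
Discriminant = (-24)^2 - 4*92 = 208.0
Eigenvalues: lambda_1 = -19.2111, lambda_2 = -4.7889
The function is concave.

1


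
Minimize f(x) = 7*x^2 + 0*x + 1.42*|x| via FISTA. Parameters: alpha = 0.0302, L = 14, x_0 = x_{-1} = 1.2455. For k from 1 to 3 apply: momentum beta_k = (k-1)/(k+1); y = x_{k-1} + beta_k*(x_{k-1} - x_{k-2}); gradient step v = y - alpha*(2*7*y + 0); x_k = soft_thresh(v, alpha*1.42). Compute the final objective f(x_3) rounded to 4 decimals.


FISTA on f(x) = 7*x^2 + 0*x + 1.42*|x|
L = 14, alpha = 0.0302
Iteration 1: beta = 0.0, y = 1.2455 + 0.0*(1.2455 - 1.2455) = 1.2455
  grad(y) = 17.437, v = y - alpha*grad = 0.7189
  prox(v) = soft_thresh(0.7189, 0.0429) = 0.676
Iteration 2: beta = 0.3333, y = 0.676 + 0.3333*(0.676 - 1.2455) = 0.4862
  grad(y) = 6.8067, v = y - alpha*grad = 0.2806
  prox(v) = soft_thresh(0.2806, 0.0429) = 0.2377
Iteration 3: beta = 0.5, y = 0.2377 + 0.5*(0.2377 - 0.676) = 0.0186
  grad(y) = 0.2605, v = y - alpha*grad = 0.0107
  prox(v) = soft_thresh(0.0107, 0.0429) = 0.0
f(x_3) = 7*0.0^2 + 0*0.0 + 1.42*|0.0| = 0.0


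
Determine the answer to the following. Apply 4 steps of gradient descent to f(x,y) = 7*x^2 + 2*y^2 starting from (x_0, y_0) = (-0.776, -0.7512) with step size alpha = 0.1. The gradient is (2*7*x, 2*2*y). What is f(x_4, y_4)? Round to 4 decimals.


Gradient descent on f(x,y) = 7*x^2 + 2*y^2.
Starting point: (-0.776, -0.7512), alpha = 0.1
Step 1: grad_x = 2*7*-0.776 = -10.864, grad_y = 2*2*-0.7512 = -3.0048
  x_1 = -0.776 - 0.1*-10.864 = 0.3104
  y_1 = -0.7512 - 0.1*-3.0048 = -0.4507
Step 2: grad_x = 2*7*0.3104 = 4.3456, grad_y = 2*2*-0.4507 = -1.8029
  x_2 = 0.3104 - 0.1*4.3456 = -0.1242
  y_2 = -0.4507 - 0.1*-1.8029 = -0.2704
Step 3: grad_x = 2*7*-0.1242 = -1.7382, grad_y = 2*2*-0.2704 = -1.0817
  x_3 = -0.1242 - 0.1*-1.7382 = 0.0497
  y_3 = -0.2704 - 0.1*-1.0817 = -0.1623
Step 4: grad_x = 2*7*0.0497 = 0.6953, grad_y = 2*2*-0.1623 = -0.649
  x_4 = 0.0497 - 0.1*0.6953 = -0.0199
  y_4 = -0.1623 - 0.1*-0.649 = -0.0974
f(-0.0199, -0.0974) = 7*(-0.0199)^2 + 2*(-0.0974)^2 = 0.0217


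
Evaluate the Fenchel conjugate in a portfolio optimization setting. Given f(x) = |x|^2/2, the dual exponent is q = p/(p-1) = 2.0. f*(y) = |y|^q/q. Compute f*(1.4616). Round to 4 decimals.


The conjugate exponent q satisfies 1/p + 1/q = 1.
p = 2, so q = 2/(2 - 1) = 2.0
|y|^q = 1.4616^2.0 = 2.1363
f*(1.4616) = 2.1363 / 2.0 = 1.0681


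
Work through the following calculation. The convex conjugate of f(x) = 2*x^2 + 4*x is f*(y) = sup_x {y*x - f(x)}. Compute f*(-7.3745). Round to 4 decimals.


f*(y) = sup_x {y*x - a*x^2 - b*x} = sup_x {(y-b)*x - a*x^2}
FOC: (y - b) - 2a*x = 0 => x* = (y - b)/(2a)
x* = (-7.3745 - 4)/(2*2) = -2.8436
f*(-7.3745) = (y-b)^2/(4a) = (-7.3745 - 4)^2/(4*2)
= 129.3793/8 = 16.1724


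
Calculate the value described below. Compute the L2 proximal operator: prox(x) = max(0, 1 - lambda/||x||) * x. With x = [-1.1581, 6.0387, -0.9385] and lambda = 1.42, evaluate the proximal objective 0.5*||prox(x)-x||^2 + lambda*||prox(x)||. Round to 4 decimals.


Step 1: Compute ||x||.
||x|| = 6.22
Step 2: Compute scaling factor.
scale = max(0, 1 - 1.42/6.22) = 0.7717
Step 3: prox(x) = [-0.8937, 4.6601, -0.7242]
||prox(x)|| = 4.8
Step 4: Proximal objective.
0.5*||prox-x||^2 = 1.0082
lambda*||prox|| = 6.816
Total = 7.8241


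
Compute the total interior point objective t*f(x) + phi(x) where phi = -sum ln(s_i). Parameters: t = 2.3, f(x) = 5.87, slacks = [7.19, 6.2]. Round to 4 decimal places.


Step 1: Compute log-barrier.
ln values: [1.9727, 1.8245]
phi = -(1.9727 + 1.8245) = -3.7972
Step 2: Compute augmented objective.
t*f(x) = 2.3*5.87 = 13.501
Total = 13.501 - 3.7972 = 9.7038


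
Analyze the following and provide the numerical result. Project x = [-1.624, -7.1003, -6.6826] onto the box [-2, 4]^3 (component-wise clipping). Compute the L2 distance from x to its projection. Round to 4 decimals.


Project each component onto [-2, 4].
clip(-1.624) = -1.624, clip(-7.1003) = -2.0, clip(-6.6826) = -2.0
Projection = [-1.624, -2.0, -2.0]
Squared diffs: [0.0, 26.0131, 21.9267]
Distance = sqrt(47.9398) = 6.9239


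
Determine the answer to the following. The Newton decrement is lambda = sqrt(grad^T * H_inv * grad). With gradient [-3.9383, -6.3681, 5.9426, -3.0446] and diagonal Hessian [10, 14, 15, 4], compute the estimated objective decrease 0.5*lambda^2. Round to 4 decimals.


Step 1: H is diagonal, so H^(-1) * g = [-0.3938, -0.4549, 0.3962, -0.7612].
Step 2: g^T H^(-1) g = sum_i g_i^2 / H_ii
  = (-3.9383)^2/10 + (-6.3681)^2/14 + (5.9426)^2/15 + (-3.0446)^2/4
  = 1.551 + 2.8966 + 2.3543 + 2.3174 = 9.1193
Step 3: Objective decrease = 0.5 * g^T H^(-1) g = 4.5597


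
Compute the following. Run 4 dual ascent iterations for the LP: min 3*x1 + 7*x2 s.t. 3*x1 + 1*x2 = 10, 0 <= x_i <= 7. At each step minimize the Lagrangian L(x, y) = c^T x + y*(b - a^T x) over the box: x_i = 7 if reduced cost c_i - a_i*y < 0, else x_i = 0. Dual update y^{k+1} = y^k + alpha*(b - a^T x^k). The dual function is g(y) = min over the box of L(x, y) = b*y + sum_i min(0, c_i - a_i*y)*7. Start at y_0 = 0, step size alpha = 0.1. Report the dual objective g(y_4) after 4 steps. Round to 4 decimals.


Dual ascent for LP: min 3*x1 + 7*x2, 3*x1 + 1*x2 = 10, 0 <= x_i <= 7
Step 1: y^k = 0.0, reduced costs: (3.0, 7.0)
  x^k = (0.0, 0.0), subgradient = b - a^T x = 10.0
  y^{k+1} = 0.0 + 0.1*10.0 = 1.0
Step 2: y^k = 1.0, reduced costs: (0.0, 6.0)
  x^k = (0.0, 0.0), subgradient = b - a^T x = 10.0
  y^{k+1} = 1.0 + 0.1*10.0 = 2.0
Step 3: y^k = 2.0, reduced costs: (-3.0, 5.0)
  x^k = (7.0, 0.0), subgradient = b - a^T x = -11.0
  y^{k+1} = 2.0 + 0.1*-11.0 = 0.9
Step 4: y^k = 0.9, reduced costs: (0.3, 6.1)
  x^k = (0.0, 0.0), subgradient = b - a^T x = 10.0
  y^{k+1} = 0.9 + 0.1*10.0 = 1.9
Dual objective at y_4 = 1.9: reduced costs (-2.7, 5.1), box minimizer x = (7.0, 0.0)
g(y_4) = b*y + (c1 - a1*y)*x1 + (c2 - a2*y)*x2 = 10*1.9 + (-2.7)*7.0 + 5.1*0.0 = 19.0 - 18.9 + 0.0 = 0.1


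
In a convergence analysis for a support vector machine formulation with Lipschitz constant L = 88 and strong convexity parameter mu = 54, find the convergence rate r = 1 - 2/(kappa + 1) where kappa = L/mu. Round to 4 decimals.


Step 1: Compute the condition number.
kappa = L/mu = 88/54 = 1.6296
Step 2: Compute the convergence rate.
r = 1 - 2/(kappa + 1) = 1 - 2*mu/(L + mu) = (L - mu)/(L + mu) = 34/142 = 0.2394


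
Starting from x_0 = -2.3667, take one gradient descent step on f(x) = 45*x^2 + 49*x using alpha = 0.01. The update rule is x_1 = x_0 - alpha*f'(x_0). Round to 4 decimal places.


We compute the gradient at x_0 and apply the update.
f'(x) = 90*x + 49
f'(-2.3667) = 90*-2.3667 + 49 = -164.003
x_1 = -2.3667 - 0.01*-164.003 = -0.7267


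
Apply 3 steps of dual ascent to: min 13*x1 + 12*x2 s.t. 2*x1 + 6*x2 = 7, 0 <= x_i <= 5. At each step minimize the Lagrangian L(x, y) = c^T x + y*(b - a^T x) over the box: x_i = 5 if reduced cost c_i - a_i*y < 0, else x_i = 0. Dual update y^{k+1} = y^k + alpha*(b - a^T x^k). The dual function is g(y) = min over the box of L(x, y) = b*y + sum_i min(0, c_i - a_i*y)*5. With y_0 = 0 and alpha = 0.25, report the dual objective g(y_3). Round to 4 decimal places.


Dual ascent for LP: min 13*x1 + 12*x2, 2*x1 + 6*x2 = 7, 0 <= x_i <= 5
Step 1: y^k = 0.0, reduced costs: (13.0, 12.0)
  x^k = (0.0, 0.0), subgradient = b - a^T x = 7.0
  y^{k+1} = 0.0 + 0.25*7.0 = 1.75
Step 2: y^k = 1.75, reduced costs: (9.5, 1.5)
  x^k = (0.0, 0.0), subgradient = b - a^T x = 7.0
  y^{k+1} = 1.75 + 0.25*7.0 = 3.5
Step 3: y^k = 3.5, reduced costs: (6.0, -9.0)
  x^k = (0.0, 5.0), subgradient = b - a^T x = -23.0
  y^{k+1} = 3.5 + 0.25*-23.0 = -2.25
Dual objective at y_3 = -2.25: reduced costs (17.5, 25.5), box minimizer x = (0.0, 0.0)
g(y_3) = b*y + (c1 - a1*y)*x1 + (c2 - a2*y)*x2 = 7*(-2.25) + 17.5*0.0 + 25.5*0.0 = -15.75 + 0.0 + 0.0 = -15.75


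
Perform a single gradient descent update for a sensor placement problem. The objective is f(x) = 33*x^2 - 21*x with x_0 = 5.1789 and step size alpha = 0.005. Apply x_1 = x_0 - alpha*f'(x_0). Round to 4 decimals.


We compute the gradient at x_0 and apply the update.
f'(x) = 66*x - 21
f'(5.1789) = 66*5.1789 - 21 = 320.8074
x_1 = 5.1789 - 0.005*320.8074 = 3.5749


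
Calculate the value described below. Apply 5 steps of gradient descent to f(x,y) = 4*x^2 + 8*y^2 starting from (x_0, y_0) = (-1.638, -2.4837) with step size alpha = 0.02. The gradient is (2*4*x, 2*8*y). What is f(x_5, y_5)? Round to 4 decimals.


Gradient descent on f(x,y) = 4*x^2 + 8*y^2.
Starting point: (-1.638, -2.4837), alpha = 0.02
Step 1: grad_x = 2*4*-1.638 = -13.104, grad_y = 2*8*-2.4837 = -39.7392
  x_1 = -1.638 - 0.02*-13.104 = -1.3759
  y_1 = -2.4837 - 0.02*-39.7392 = -1.6889
Step 2: grad_x = 2*4*-1.3759 = -11.0074, grad_y = 2*8*-1.6889 = -27.0227
  x_2 = -1.3759 - 0.02*-11.0074 = -1.1558
  y_2 = -1.6889 - 0.02*-27.0227 = -1.1485
Step 3: grad_x = 2*4*-1.1558 = -9.2462, grad_y = 2*8*-1.1485 = -18.3754
  x_3 = -1.1558 - 0.02*-9.2462 = -0.9708
  y_3 = -1.1485 - 0.02*-18.3754 = -0.781
Step 4: grad_x = 2*4*-0.9708 = -7.7668, grad_y = 2*8*-0.781 = -12.4953
  x_4 = -0.9708 - 0.02*-7.7668 = -0.8155
  y_4 = -0.781 - 0.02*-12.4953 = -0.531
Step 5: grad_x = 2*4*-0.8155 = -6.5241, grad_y = 2*8*-0.531 = -8.4968
  x_5 = -0.8155 - 0.02*-6.5241 = -0.685
  y_5 = -0.531 - 0.02*-8.4968 = -0.3611
f(-0.685, -0.3611) = 4*(-0.685)^2 + 8*(-0.3611)^2 = 2.9203


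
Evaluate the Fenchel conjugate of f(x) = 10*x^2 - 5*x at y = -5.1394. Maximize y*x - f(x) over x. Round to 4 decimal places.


f*(y) = sup_x {y*x - a*x^2 - b*x} = sup_x {(y-b)*x - a*x^2}
FOC: (y - b) - 2a*x = 0 => x* = (y - b)/(2a)
x* = (-5.1394 + 5)/(2*10) = -0.007
f*(-5.1394) = (y-b)^2/(4a) = (-5.1394 + 5)^2/(4*10)
= 0.0194/40 = 0.0005


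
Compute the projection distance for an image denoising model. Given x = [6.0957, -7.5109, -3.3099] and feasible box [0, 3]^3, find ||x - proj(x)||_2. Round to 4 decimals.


Project each component onto [0, 3].
clip(6.0957) = 3.0, clip(-7.5109) = 0.0, clip(-3.3099) = 0.0
Projection = [3.0, 0.0, 0.0]
Squared diffs: [9.5834, 56.4136, 10.9554]
Distance = sqrt(76.9524) = 8.7723


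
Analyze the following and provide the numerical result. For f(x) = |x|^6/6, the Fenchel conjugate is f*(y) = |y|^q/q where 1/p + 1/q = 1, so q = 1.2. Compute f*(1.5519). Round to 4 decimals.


The conjugate exponent q satisfies 1/p + 1/q = 1.
p = 6, so q = 6/(6 - 1) = 1.2
|y|^q = 1.5519^1.2 = 1.6945
f*(1.5519) = 1.6945 / 1.2 = 1.4121


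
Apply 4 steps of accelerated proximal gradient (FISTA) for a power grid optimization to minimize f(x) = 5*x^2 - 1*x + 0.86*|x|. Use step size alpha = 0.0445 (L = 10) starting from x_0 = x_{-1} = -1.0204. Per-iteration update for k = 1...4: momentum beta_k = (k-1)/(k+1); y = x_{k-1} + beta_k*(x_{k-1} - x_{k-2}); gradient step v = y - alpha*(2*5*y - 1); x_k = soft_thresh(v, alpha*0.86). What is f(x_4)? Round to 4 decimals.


FISTA on f(x) = 5*x^2 - 1*x + 0.86*|x|
L = 10, alpha = 0.0445
Iteration 1: beta = 0.0, y = -1.0204 + 0.0*(-1.0204 + 1.0204) = -1.0204
  grad(y) = -11.204, v = y - alpha*grad = -0.5218
  prox(v) = soft_thresh(-0.5218, 0.0383) = -0.4836
Iteration 2: beta = 0.3333, y = -0.4836 + 0.3333*(-0.4836 + 1.0204) = -0.3046
  grad(y) = -4.046, v = y - alpha*grad = -0.1246
  prox(v) = soft_thresh(-0.1246, 0.0383) = -0.0863
Iteration 3: beta = 0.5, y = -0.0863 + 0.5*(-0.0863 + 0.4836) = 0.1123
  grad(y) = 0.1235, v = y - alpha*grad = 0.1069
  prox(v) = soft_thresh(0.1069, 0.0383) = 0.0686
Iteration 4: beta = 0.6, y = 0.0686 + 0.6*(0.0686 + 0.0863) = 0.1615
  grad(y) = 0.615, v = y - alpha*grad = 0.1341
  prox(v) = soft_thresh(0.1341, 0.0383) = 0.0959
f(x_4) = 5*0.0959^2 - 1*0.0959 + 0.86*|0.0959| = 0.0325
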